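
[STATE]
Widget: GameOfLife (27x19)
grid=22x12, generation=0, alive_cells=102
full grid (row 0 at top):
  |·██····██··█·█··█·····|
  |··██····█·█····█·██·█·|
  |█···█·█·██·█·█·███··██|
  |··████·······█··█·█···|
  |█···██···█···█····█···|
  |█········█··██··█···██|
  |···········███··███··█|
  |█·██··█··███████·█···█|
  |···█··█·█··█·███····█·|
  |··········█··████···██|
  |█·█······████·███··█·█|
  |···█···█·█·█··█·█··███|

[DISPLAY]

Gen: 0                     
·██····██··█·█··█·····     
··██····█·█····█·██·█·     
█···█·█·██·█·█·███··██     
··████·······█··█·█···     
█···██···█···█····█···     
█········█··██··█···██     
···········███··███··█     
█·██··█··███████·█···█     
···█··█·█··█·███····█·     
··········█··████···██     
█·█······████·███··█·█     
···█···█·█·█··█·█··███     
                           
                           
                           
                           
                           
                           


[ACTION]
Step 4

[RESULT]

Gen: 4                     
········█··█··········     
·█······█··█··███·····     
█·█············██·····     
··█···········█·······     
███······█·█·····██···     
·········██··██·████··     
··█··········██····██·     
·█·█····██·······██··█     
··██···█··█······█··█·     
·······██··········██·     
·······█·█··█·····█·█·     
······················     
                           
                           
                           
                           
                           
                           


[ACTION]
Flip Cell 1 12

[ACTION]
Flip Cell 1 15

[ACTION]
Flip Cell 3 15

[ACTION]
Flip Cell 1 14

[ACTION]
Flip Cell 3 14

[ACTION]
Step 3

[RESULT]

Gen: 7                     
···········██·········     
···········███·██·····     
··██···········██·····     
··██··················     
··██·····██···········     
·█·█····█···█······█·█     
·█··█·······██·······█     
·█··█·█····█····██·█·█     
··██·····█······██····     
·····█··············█·     
······█·█···········█·     
·······█············█·     
                           
                           
                           
                           
                           
                           


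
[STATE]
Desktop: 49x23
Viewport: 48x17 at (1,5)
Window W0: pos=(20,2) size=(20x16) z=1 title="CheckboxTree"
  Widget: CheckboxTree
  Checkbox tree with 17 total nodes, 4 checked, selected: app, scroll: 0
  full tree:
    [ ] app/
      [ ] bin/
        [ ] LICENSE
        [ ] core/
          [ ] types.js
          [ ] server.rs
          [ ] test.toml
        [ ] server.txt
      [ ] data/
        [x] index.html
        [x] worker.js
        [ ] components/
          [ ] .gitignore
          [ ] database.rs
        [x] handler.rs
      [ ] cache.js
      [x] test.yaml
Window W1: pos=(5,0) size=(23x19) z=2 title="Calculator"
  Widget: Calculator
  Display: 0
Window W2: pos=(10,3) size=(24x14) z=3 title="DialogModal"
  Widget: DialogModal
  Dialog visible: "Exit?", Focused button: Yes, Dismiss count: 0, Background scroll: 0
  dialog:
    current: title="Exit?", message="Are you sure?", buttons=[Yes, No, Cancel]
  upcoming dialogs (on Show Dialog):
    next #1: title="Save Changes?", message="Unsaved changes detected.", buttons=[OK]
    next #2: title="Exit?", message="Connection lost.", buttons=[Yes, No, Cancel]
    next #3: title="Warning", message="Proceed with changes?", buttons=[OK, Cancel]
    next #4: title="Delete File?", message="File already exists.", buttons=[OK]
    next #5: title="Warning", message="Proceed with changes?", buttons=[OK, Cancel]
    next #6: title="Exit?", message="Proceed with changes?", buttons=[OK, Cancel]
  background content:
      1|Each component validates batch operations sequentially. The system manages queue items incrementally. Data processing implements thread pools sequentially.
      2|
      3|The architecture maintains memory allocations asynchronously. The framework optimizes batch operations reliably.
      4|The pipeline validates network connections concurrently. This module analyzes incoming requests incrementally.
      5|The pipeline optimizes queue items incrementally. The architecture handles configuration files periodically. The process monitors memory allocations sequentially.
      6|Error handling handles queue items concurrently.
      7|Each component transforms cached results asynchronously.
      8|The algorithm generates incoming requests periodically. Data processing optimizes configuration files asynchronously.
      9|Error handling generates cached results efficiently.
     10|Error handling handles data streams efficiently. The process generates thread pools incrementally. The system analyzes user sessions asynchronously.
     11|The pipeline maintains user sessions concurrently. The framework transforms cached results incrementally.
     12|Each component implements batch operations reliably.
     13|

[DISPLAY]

    ┃│ 7 ┠──────────────────────┨     ┃         
    ┃├───┃Each component validat┃     ┃         
    ┃│ 4 ┃                      ┃NSE  ┃         
    ┃├───┃Th┌────────────────┐nt┃/    ┃         
    ┃│ 1 ┃Th│     Exit?      │es┃pes.j┃         
    ┃├───┃Th│ Are you sure?  │es┃rver.┃         
    ┃│ 0 ┃Er│[Yes]  No   Canc│es┃st.to┃         
    ┃├───┃Ea└────────────────┘fo┃er.tx┃         
    ┃│ C ┃The algorithm generate┃     ┃         
    ┃└───┃Error handling generat┃x.htm┃         
    ┃    ┃Error handling handles┃er.js┃         
    ┃    ┗━━━━━━━━━━━━━━━━━━━━━━┛onent┃         
    ┃                     ┃━━━━━━━━━━━┛         
    ┗━━━━━━━━━━━━━━━━━━━━━┛                     
                                                
                                                
                                                


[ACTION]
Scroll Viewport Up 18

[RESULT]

    ┏━━━━━━━━━━━━━━━━━━━━━┓                     
    ┃ Calculator          ┃                     
    ┠─────────────────────┨━━━━━━━━━━━┓         
    ┃    ┏━━━━━━━━━━━━━━━━━━━━━━┓     ┃         
    ┃┌───┃ DialogModal          ┃─────┨         
    ┃│ 7 ┠──────────────────────┨     ┃         
    ┃├───┃Each component validat┃     ┃         
    ┃│ 4 ┃                      ┃NSE  ┃         
    ┃├───┃Th┌────────────────┐nt┃/    ┃         
    ┃│ 1 ┃Th│     Exit?      │es┃pes.j┃         
    ┃├───┃Th│ Are you sure?  │es┃rver.┃         
    ┃│ 0 ┃Er│[Yes]  No   Canc│es┃st.to┃         
    ┃├───┃Ea└────────────────┘fo┃er.tx┃         
    ┃│ C ┃The algorithm generate┃     ┃         
    ┃└───┃Error handling generat┃x.htm┃         
    ┃    ┃Error handling handles┃er.js┃         
    ┃    ┗━━━━━━━━━━━━━━━━━━━━━━┛onent┃         


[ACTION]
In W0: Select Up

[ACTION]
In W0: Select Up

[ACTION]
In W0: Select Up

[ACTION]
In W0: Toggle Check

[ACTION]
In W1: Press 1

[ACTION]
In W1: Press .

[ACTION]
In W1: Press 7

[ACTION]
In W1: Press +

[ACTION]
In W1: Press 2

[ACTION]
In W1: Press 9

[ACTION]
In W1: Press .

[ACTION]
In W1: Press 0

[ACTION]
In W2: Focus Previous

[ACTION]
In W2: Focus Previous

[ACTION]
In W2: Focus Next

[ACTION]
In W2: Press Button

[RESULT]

    ┏━━━━━━━━━━━━━━━━━━━━━┓                     
    ┃ Calculator          ┃                     
    ┠─────────────────────┨━━━━━━━━━━━┓         
    ┃    ┏━━━━━━━━━━━━━━━━━━━━━━┓     ┃         
    ┃┌───┃ DialogModal          ┃─────┨         
    ┃│ 7 ┠──────────────────────┨     ┃         
    ┃├───┃Each component validat┃     ┃         
    ┃│ 4 ┃                      ┃NSE  ┃         
    ┃├───┃The architecture maint┃/    ┃         
    ┃│ 1 ┃The pipeline validates┃pes.j┃         
    ┃├───┃The pipeline optimizes┃rver.┃         
    ┃│ 0 ┃Error handling handles┃st.to┃         
    ┃├───┃Each component transfo┃er.tx┃         
    ┃│ C ┃The algorithm generate┃     ┃         
    ┃└───┃Error handling generat┃x.htm┃         
    ┃    ┃Error handling handles┃er.js┃         
    ┃    ┗━━━━━━━━━━━━━━━━━━━━━━┛onent┃         


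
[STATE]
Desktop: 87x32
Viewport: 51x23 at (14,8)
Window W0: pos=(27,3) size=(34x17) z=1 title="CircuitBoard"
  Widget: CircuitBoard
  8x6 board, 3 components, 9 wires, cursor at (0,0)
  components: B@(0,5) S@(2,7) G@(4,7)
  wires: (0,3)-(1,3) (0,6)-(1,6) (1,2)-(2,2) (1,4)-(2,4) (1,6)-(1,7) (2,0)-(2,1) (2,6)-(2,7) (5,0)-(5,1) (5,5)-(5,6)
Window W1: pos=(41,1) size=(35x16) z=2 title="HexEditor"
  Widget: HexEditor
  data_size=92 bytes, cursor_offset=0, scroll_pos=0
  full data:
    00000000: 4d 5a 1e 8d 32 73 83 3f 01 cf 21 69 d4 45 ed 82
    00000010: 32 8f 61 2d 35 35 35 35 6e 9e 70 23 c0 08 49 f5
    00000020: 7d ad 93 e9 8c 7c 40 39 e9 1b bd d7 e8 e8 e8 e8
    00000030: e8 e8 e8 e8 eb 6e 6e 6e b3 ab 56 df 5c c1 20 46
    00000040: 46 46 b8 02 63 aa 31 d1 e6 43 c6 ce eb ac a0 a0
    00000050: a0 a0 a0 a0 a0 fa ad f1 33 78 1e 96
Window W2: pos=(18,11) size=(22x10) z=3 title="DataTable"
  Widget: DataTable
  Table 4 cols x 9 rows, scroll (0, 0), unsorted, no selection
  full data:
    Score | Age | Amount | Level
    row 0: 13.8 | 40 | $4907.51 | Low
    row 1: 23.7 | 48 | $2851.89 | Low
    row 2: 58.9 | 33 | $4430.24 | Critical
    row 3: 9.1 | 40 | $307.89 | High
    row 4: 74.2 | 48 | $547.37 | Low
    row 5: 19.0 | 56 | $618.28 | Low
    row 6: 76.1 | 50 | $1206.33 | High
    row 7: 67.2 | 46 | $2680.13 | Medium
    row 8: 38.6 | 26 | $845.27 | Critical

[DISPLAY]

             ┃             ┃00000040  46 46 b8 02 6
             ┃1           ·┃00000050  a0 a0 a0 a0 a
             ┃            │┃                       
    ┏━━━━━━━━━━━━━━━━━━━━┓·┃                       
    ┃ DataTable          ┃ ┃                       
    ┠────────────────────┨ ┃                       
    ┃Score│Age│Amount  │L┃ ┃                       
    ┃─────┼───┼────────┼─┃ ┃                       
    ┃13.8 │40 │$4907.51│L┃ ┗━━━━━━━━━━━━━━━━━━━━━━━
    ┃23.7 │48 │$2851.89│L┃            · ─ ·   ┃    
    ┃58.9 │33 │$4430.24│C┃)                   ┃    
    ┃9.1  │40 │$307.89 │H┃━━━━━━━━━━━━━━━━━━━━┛    
    ┗━━━━━━━━━━━━━━━━━━━━┛                         
                                                   
                                                   
                                                   
                                                   
                                                   
                                                   
                                                   
                                                   
                                                   
                                                   


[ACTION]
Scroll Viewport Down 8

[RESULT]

             ┃1           ·┃00000050  a0 a0 a0 a0 a
             ┃            │┃                       
    ┏━━━━━━━━━━━━━━━━━━━━┓·┃                       
    ┃ DataTable          ┃ ┃                       
    ┠────────────────────┨ ┃                       
    ┃Score│Age│Amount  │L┃ ┃                       
    ┃─────┼───┼────────┼─┃ ┃                       
    ┃13.8 │40 │$4907.51│L┃ ┗━━━━━━━━━━━━━━━━━━━━━━━
    ┃23.7 │48 │$2851.89│L┃            · ─ ·   ┃    
    ┃58.9 │33 │$4430.24│C┃)                   ┃    
    ┃9.1  │40 │$307.89 │H┃━━━━━━━━━━━━━━━━━━━━┛    
    ┗━━━━━━━━━━━━━━━━━━━━┛                         
                                                   
                                                   
                                                   
                                                   
                                                   
                                                   
                                                   
                                                   
                                                   
                                                   
                                                   


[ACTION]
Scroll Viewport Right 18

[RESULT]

        ·┃00000050  a0 a0 a0 a0 a0 fa ad f1┃       
        │┃                                 ┃       
━━━━━━━┓·┃                                 ┃       
       ┃ ┃                                 ┃       
───────┨ ┃                                 ┃       
unt  │L┃ ┃                                 ┃       
─────┼─┃ ┃                                 ┃       
07.51│L┃ ┗━━━━━━━━━━━━━━━━━━━━━━━━━━━━━━━━━┛       
51.89│L┃            · ─ ·   ┃                      
30.24│C┃)                   ┃                      
7.89 │H┃━━━━━━━━━━━━━━━━━━━━┛                      
━━━━━━━┛                                           
                                                   
                                                   
                                                   
                                                   
                                                   
                                                   
                                                   
                                                   
                                                   
                                                   
                                                   


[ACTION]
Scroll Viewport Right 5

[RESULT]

    ·┃00000050  a0 a0 a0 a0 a0 fa ad f1┃           
    │┃                                 ┃           
━━━┓·┃                                 ┃           
   ┃ ┃                                 ┃           
───┨ ┃                                 ┃           
 │L┃ ┃                                 ┃           
─┼─┃ ┃                                 ┃           
1│L┃ ┗━━━━━━━━━━━━━━━━━━━━━━━━━━━━━━━━━┛           
9│L┃            · ─ ·   ┃                          
4│C┃)                   ┃                          
 │H┃━━━━━━━━━━━━━━━━━━━━┛                          
━━━┛                                               
                                                   
                                                   
                                                   
                                                   
                                                   
                                                   
                                                   
                                                   
                                                   
                                                   
                                                   


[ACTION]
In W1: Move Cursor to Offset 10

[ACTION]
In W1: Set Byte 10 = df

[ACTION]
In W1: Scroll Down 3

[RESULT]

    ·┃                                 ┃           
    │┃                                 ┃           
━━━┓·┃                                 ┃           
   ┃ ┃                                 ┃           
───┨ ┃                                 ┃           
 │L┃ ┃                                 ┃           
─┼─┃ ┃                                 ┃           
1│L┃ ┗━━━━━━━━━━━━━━━━━━━━━━━━━━━━━━━━━┛           
9│L┃            · ─ ·   ┃                          
4│C┃)                   ┃                          
 │H┃━━━━━━━━━━━━━━━━━━━━┛                          
━━━┛                                               
                                                   
                                                   
                                                   
                                                   
                                                   
                                                   
                                                   
                                                   
                                                   
                                                   
                                                   


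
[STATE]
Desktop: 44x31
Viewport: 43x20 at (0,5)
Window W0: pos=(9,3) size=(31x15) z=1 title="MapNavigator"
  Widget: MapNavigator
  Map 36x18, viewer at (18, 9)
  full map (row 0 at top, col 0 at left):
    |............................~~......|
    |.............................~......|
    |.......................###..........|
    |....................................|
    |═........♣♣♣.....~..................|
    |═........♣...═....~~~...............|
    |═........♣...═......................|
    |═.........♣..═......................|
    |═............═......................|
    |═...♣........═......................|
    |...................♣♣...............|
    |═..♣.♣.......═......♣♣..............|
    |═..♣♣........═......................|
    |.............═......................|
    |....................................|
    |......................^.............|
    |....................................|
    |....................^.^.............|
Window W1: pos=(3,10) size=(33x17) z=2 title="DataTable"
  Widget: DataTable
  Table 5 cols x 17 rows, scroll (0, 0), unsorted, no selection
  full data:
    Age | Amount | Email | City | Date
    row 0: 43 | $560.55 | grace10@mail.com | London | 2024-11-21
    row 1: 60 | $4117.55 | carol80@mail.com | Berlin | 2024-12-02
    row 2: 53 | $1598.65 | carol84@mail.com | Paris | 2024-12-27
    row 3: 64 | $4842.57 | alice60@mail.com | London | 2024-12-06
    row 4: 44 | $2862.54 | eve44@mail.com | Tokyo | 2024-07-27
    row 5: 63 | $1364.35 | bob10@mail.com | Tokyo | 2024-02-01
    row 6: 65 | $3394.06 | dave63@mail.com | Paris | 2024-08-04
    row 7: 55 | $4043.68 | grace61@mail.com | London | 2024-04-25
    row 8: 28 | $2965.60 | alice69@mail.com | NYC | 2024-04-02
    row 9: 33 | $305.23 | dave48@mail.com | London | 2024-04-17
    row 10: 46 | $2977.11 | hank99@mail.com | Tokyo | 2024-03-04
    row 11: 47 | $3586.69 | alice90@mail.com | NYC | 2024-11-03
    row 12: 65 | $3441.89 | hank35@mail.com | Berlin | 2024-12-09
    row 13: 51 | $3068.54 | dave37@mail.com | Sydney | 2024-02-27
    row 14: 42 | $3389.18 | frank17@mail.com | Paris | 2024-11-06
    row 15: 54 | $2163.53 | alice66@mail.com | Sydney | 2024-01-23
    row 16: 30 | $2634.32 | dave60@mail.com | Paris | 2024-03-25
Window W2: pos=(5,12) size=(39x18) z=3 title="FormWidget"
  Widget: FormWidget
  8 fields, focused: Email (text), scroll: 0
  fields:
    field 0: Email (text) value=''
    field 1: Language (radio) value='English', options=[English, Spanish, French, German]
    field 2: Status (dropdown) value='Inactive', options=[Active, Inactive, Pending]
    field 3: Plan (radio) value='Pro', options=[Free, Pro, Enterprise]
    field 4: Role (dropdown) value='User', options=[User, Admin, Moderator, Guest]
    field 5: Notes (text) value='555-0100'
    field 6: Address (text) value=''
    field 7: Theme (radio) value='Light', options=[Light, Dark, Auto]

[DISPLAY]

         ┠─────────────────────────────┨   
         ┃.....♣♣♣.....~...............┃   
         ┃.....♣...═....~~~............┃   
         ┃.....♣...═...................┃   
         ┃......♣..═...................┃   
   ┏━━━━━━━━━━━━━━━━━━━━━━━━━━━━━━━┓...┃   
   ┃ DataTable                     ┃...┃   
   ┠─┏━━━━━━━━━━━━━━━━━━━━━━━━━━━━━━━━━━━━━
   ┃A┃ FormWidget                          
   ┃─┠─────────────────────────────────────
   ┃4┃> Email:      [                     ]
   ┃6┃  Language:   (●) English  ( ) Spanis
   ┃5┃  Status:     [Inactive            ▼]
   ┃6┃  Plan:       ( ) Free  (●) Pro  ( ) 
   ┃4┃  Role:       [User                ▼]
   ┃6┃  Notes:      [555-0100             ]
   ┃6┃  Address:    [                     ]
   ┃5┃  Theme:      (●) Light  ( ) Dark  ( 
   ┃2┃                                     
   ┃3┃                                     


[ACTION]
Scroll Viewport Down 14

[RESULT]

   ┃ DataTable                     ┃...┃   
   ┠─┏━━━━━━━━━━━━━━━━━━━━━━━━━━━━━━━━━━━━━
   ┃A┃ FormWidget                          
   ┃─┠─────────────────────────────────────
   ┃4┃> Email:      [                     ]
   ┃6┃  Language:   (●) English  ( ) Spanis
   ┃5┃  Status:     [Inactive            ▼]
   ┃6┃  Plan:       ( ) Free  (●) Pro  ( ) 
   ┃4┃  Role:       [User                ▼]
   ┃6┃  Notes:      [555-0100             ]
   ┃6┃  Address:    [                     ]
   ┃5┃  Theme:      (●) Light  ( ) Dark  ( 
   ┃2┃                                     
   ┃3┃                                     
   ┃4┃                                     
   ┗━┃                                     
     ┃                                     
     ┃                                     
     ┗━━━━━━━━━━━━━━━━━━━━━━━━━━━━━━━━━━━━━
                                           


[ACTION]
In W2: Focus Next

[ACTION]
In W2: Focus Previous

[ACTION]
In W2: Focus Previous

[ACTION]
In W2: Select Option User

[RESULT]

   ┃ DataTable                     ┃...┃   
   ┠─┏━━━━━━━━━━━━━━━━━━━━━━━━━━━━━━━━━━━━━
   ┃A┃ FormWidget                          
   ┃─┠─────────────────────────────────────
   ┃4┃  Email:      [                     ]
   ┃6┃  Language:   (●) English  ( ) Spanis
   ┃5┃  Status:     [Inactive            ▼]
   ┃6┃  Plan:       ( ) Free  (●) Pro  ( ) 
   ┃4┃  Role:       [User                ▼]
   ┃6┃  Notes:      [555-0100             ]
   ┃6┃  Address:    [                     ]
   ┃5┃> Theme:      (●) Light  ( ) Dark  ( 
   ┃2┃                                     
   ┃3┃                                     
   ┃4┃                                     
   ┗━┃                                     
     ┃                                     
     ┃                                     
     ┗━━━━━━━━━━━━━━━━━━━━━━━━━━━━━━━━━━━━━
                                           


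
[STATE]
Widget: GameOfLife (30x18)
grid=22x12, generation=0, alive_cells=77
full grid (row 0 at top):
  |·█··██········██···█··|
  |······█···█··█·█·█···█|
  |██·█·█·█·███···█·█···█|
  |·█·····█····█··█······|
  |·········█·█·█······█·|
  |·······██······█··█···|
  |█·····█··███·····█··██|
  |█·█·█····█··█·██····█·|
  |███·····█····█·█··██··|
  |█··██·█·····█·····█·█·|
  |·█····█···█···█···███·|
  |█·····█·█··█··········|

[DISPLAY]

Gen: 0                        
·█··██········██···█··        
······█···█··█·█·█···█        
██·█·█·█·███···█·█···█        
·█·····█····█··█······        
·········█·█·█······█·        
·······██······█··█···        
█·····█··███·····█··██        
█·█·█····█··█·██····█·        
███·····█····█·█··██··        
█··██·█·····█·····█·█·        
·█····█···█···█···███·        
█·····█·█··█··········        
                              
                              
                              
                              
                              


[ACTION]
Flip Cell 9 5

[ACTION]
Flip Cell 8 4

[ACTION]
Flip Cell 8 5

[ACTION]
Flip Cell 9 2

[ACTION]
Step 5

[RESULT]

Gen: 5                        
·██·········███·······        
·█·█·███···█████······        
···█·····██·██·██·····        
·█·█·██··███···█······        
·██········█████···█··        
············███·····██        
·········█·········███        
██·······█··········█·        
·········█·········███        
··█·███·············██        
████··············███·        
····█·█···········███·        
                              
                              
                              
                              
                              


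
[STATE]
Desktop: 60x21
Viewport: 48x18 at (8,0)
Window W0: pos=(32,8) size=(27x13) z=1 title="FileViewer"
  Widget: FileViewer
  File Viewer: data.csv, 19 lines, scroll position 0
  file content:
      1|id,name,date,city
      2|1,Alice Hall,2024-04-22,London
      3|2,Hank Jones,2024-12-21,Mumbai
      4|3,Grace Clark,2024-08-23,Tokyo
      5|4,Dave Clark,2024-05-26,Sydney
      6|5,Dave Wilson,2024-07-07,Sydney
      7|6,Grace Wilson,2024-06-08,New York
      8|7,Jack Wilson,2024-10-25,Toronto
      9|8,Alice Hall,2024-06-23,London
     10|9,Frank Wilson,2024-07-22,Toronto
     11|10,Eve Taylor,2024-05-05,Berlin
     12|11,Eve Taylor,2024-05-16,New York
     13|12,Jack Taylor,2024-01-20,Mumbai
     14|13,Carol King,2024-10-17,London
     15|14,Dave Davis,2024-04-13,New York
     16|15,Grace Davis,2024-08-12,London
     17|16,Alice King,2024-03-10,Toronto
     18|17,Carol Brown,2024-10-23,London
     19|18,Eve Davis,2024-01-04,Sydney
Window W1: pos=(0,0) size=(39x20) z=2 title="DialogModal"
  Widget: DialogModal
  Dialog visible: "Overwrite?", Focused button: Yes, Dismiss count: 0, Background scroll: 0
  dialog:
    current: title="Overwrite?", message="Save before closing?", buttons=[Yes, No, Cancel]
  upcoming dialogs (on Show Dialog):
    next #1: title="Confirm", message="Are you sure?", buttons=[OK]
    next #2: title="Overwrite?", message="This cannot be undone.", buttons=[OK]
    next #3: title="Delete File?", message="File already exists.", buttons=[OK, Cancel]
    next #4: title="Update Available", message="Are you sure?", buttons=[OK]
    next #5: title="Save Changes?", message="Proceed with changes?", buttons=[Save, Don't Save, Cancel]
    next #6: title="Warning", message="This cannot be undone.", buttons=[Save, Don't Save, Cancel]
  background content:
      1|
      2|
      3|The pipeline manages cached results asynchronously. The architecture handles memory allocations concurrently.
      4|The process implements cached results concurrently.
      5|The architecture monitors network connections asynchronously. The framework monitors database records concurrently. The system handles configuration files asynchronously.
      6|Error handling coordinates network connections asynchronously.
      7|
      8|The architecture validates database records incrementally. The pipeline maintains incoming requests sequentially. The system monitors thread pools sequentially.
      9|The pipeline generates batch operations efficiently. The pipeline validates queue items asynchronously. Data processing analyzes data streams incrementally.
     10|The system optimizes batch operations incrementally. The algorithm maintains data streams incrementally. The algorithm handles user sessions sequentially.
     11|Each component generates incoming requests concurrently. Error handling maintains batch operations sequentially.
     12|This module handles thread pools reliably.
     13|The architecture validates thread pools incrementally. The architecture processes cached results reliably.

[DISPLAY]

━━━━━━━━━━━━━━━━━━━━━━━━━━━━━━┓                 
Modal                         ┃                 
──────────────────────────────┨                 
                              ┃                 
                              ┃                 
eline manages cached results a┃                 
cess implements cached results┃                 
hitecture monitors network con┃                 
──────────────────────┐work co┃━━━━━━━━━━━━━━━━━
      Overwrite?      │       ┃iewer            
 Save before closing? │abase r┃─────────────────
 [Yes]  No   Cancel   │peratio┃e,date,city      
──────────────────────┘rations┃e Hall,2024-04-22
mponent generates incoming req┃ Jones,2024-12-21
dule handles thread pools reli┃e Clark,2024-08-2
hitecture validates thread poo┃ Clark,2024-05-26
                              ┃ Wilson,2024-07-0
                              ┃e Wilson,2024-06-


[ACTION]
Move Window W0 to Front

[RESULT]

━━━━━━━━━━━━━━━━━━━━━━━━━━━━━━┓                 
Modal                         ┃                 
──────────────────────────────┨                 
                              ┃                 
                              ┃                 
eline manages cached results a┃                 
cess implements cached results┃                 
hitecture monitors network con┃                 
──────────────────────┐w┏━━━━━━━━━━━━━━━━━━━━━━━
      Overwrite?      │ ┃ FileViewer            
 Save before closing? │a┠───────────────────────
 [Yes]  No   Cancel   │p┃id,name,date,city      
──────────────────────┘r┃1,Alice Hall,2024-04-22
mponent generates incomi┃2,Hank Jones,2024-12-21
dule handles thread pool┃3,Grace Clark,2024-08-2
hitecture validates thre┃4,Dave Clark,2024-05-26
                        ┃5,Dave Wilson,2024-07-0
                        ┃6,Grace Wilson,2024-06-


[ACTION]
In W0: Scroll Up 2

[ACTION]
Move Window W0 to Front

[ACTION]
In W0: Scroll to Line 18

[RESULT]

━━━━━━━━━━━━━━━━━━━━━━━━━━━━━━┓                 
Modal                         ┃                 
──────────────────────────────┨                 
                              ┃                 
                              ┃                 
eline manages cached results a┃                 
cess implements cached results┃                 
hitecture monitors network con┃                 
──────────────────────┐w┏━━━━━━━━━━━━━━━━━━━━━━━
      Overwrite?      │ ┃ FileViewer            
 Save before closing? │a┠───────────────────────
 [Yes]  No   Cancel   │p┃10,Eve Taylor,2024-05-0
──────────────────────┘r┃11,Eve Taylor,2024-05-1
mponent generates incomi┃12,Jack Taylor,2024-01-
dule handles thread pool┃13,Carol King,2024-10-1
hitecture validates thre┃14,Dave Davis,2024-04-1
                        ┃15,Grace Davis,2024-08-
                        ┃16,Alice King,2024-03-1


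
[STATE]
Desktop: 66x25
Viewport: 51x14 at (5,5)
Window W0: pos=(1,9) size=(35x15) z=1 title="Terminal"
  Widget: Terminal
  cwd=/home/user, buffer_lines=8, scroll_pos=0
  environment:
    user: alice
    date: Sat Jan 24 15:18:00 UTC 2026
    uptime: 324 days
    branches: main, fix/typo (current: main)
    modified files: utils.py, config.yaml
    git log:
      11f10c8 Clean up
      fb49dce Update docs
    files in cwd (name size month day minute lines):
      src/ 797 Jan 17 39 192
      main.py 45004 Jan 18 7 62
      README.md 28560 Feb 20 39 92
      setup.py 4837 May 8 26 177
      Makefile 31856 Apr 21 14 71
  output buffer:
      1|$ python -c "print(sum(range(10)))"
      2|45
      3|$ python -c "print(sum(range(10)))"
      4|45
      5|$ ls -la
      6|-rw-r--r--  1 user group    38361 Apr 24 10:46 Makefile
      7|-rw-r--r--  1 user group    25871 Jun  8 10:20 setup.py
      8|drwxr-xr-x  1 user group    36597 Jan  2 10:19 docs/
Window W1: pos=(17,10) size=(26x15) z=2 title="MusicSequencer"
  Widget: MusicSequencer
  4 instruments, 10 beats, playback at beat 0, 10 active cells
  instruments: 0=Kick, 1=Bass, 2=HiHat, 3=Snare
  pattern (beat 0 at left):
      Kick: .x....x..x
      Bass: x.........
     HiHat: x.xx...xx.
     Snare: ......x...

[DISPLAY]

                                                   
                                                   
                                                   
                                                   
━━━━━━━━━━━━━━━━━━━━━━━━━━━━━━┓                    
rminal      ┏━━━━━━━━━━━━━━━━━━━━━━━━┓             
────────────┃ MusicSequencer         ┃             
ython -c "pr┠────────────────────────┨             
            ┃      ▼123456789        ┃             
ython -c "pr┃  Kick·█····█··█        ┃             
            ┃  Bass█·········        ┃             
s -la       ┃ HiHat█·██···██·        ┃             
-r--r--  1 u┃ Snare······█···        ┃             
-r--r--  1 u┃                        ┃             


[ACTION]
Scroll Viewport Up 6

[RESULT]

                                                   
                                                   
                                                   
                                                   
                                                   
                                                   
                                                   
                                                   
                                                   
━━━━━━━━━━━━━━━━━━━━━━━━━━━━━━┓                    
rminal      ┏━━━━━━━━━━━━━━━━━━━━━━━━┓             
────────────┃ MusicSequencer         ┃             
ython -c "pr┠────────────────────────┨             
            ┃      ▼123456789        ┃             


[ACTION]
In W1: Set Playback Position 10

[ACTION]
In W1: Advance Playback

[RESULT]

                                                   
                                                   
                                                   
                                                   
                                                   
                                                   
                                                   
                                                   
                                                   
━━━━━━━━━━━━━━━━━━━━━━━━━━━━━━┓                    
rminal      ┏━━━━━━━━━━━━━━━━━━━━━━━━┓             
────────────┃ MusicSequencer         ┃             
ython -c "pr┠────────────────────────┨             
            ┃      0▼23456789        ┃             


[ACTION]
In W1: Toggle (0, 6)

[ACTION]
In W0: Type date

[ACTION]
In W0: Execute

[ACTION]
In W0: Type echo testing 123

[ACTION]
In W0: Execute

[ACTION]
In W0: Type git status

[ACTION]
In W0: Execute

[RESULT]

                                                   
                                                   
                                                   
                                                   
                                                   
                                                   
                                                   
                                                   
                                                   
━━━━━━━━━━━━━━━━━━━━━━━━━━━━━━┓                    
rminal      ┏━━━━━━━━━━━━━━━━━━━━━━━━┓             
────────────┃ MusicSequencer         ┃             
ate         ┠────────────────────────┨             
 Jan 24 15:1┃      0▼23456789        ┃             
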